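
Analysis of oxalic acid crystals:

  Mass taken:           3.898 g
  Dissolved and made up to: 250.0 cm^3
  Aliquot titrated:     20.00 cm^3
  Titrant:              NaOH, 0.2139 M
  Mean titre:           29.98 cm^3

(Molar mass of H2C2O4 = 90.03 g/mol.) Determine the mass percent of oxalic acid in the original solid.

H2C2O4 + 2 NaOH → Na2C2O4 + 2 H2O
n(NaOH) per titration = 0.02998 × 0.2139 = 6.413 × 10^-3 mol
From the 1:2 ratio, n(H2C2O4) in each aliquot = 1/2 × 6.413 × 10^-3 = 3.206 × 10^-3 mol
n(H2C2O4) in the whole flask = 3.206 × 10^-3 × 250.0/20.00 = 0.04008 mol
mass of H2C2O4 = 0.04008 × 90.03 = 3.608 g
% H2C2O4 = 3.608 / 3.898 × 100 = 92.57 %

92.57 %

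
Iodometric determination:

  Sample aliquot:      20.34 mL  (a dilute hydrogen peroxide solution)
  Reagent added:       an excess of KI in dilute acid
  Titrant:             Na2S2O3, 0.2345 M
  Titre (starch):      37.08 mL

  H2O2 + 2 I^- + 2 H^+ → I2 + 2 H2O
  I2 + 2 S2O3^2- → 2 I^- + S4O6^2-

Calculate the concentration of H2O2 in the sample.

n(S2O3^2-) = 0.03708 × 0.2345 = 8.695 × 10^-3 mol
n(I2) = n(S2O3^2-)/2 = 4.348 × 10^-3 mol
n(H2O2) in the aliquot = 4.348 × 10^-3 mol (1:1 ratio)
[H2O2] = 4.348 × 10^-3 / 0.02034 = 0.2137 mol/L

0.2137 M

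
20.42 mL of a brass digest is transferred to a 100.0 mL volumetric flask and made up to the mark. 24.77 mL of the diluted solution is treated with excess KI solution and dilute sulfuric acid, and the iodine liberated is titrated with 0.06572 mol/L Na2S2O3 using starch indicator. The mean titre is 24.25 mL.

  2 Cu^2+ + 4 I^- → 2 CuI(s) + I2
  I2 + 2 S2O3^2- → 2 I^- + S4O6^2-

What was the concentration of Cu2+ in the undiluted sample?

n(S2O3^2-) = 0.02425 × 0.06572 = 1.594 × 10^-3 mol
n(I2) = n(S2O3^2-)/2 = 7.969 × 10^-4 mol
From the 2:1 ratio, n(Cu2+) in the aliquot = 2/1 × 7.969 × 10^-4 = 1.594 × 10^-3 mol
[Cu2+]_dilute = 1.594 × 10^-3 / 0.02477 = 0.06434 mol/L
[Cu2+]_original = 0.06434 × 100.0/20.42 = 0.3151 mol/L

0.3151 mol/L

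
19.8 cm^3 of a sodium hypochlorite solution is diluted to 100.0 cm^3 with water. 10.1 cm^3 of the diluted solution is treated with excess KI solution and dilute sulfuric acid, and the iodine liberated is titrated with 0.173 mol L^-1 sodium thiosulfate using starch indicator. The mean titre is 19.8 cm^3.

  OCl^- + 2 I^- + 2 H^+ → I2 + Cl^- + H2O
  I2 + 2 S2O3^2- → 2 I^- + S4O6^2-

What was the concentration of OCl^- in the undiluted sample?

0.856 mol/L

n(S2O3^2-) = 0.0198 × 0.173 = 3.43 × 10^-3 mol
n(I2) = n(S2O3^2-)/2 = 1.71 × 10^-3 mol
n(OCl^-) in the aliquot = 1.71 × 10^-3 mol (1:1 ratio)
[OCl^-]_dilute = 1.71 × 10^-3 / 0.0101 = 0.170 mol/L
[OCl^-]_original = 0.170 × 100.0/19.8 = 0.856 mol/L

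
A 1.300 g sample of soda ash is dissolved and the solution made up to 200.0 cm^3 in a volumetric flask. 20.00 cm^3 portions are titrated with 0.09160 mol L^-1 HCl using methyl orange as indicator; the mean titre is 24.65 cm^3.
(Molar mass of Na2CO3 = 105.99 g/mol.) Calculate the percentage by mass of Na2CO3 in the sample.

92.05 %

Na2CO3 + 2 HCl → 2 NaCl + H2O + CO2
n(HCl) per titration = 0.02465 × 0.09160 = 2.258 × 10^-3 mol
From the 1:2 ratio, n(Na2CO3) in each aliquot = 1/2 × 2.258 × 10^-3 = 1.129 × 10^-3 mol
n(Na2CO3) in the whole flask = 1.129 × 10^-3 × 200.0/20.00 = 0.01129 mol
mass of Na2CO3 = 0.01129 × 105.99 = 1.197 g
% Na2CO3 = 1.197 / 1.300 × 100 = 92.05 %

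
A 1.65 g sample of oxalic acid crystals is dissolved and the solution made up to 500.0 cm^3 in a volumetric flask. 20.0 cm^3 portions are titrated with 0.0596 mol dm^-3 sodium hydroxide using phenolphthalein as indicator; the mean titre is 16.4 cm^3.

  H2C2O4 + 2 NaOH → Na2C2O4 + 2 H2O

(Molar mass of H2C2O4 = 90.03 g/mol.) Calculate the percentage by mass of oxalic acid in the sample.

n(NaOH) per titration = 0.0164 × 0.0596 = 9.77 × 10^-4 mol
From the 1:2 ratio, n(H2C2O4) in each aliquot = 1/2 × 9.77 × 10^-4 = 4.89 × 10^-4 mol
n(H2C2O4) in the whole flask = 4.89 × 10^-4 × 500.0/20.0 = 0.0122 mol
mass of H2C2O4 = 0.0122 × 90.03 = 1.10 g
% H2C2O4 = 1.10 / 1.65 × 100 = 66.7 %

66.7 %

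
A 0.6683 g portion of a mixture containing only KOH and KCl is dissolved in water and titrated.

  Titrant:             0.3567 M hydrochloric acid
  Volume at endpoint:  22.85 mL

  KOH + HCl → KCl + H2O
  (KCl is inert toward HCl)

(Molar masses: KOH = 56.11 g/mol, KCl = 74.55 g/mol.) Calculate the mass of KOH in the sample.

n(HCl) = 0.02285 × 0.3567 = 8.151 × 10^-3 mol
Let x = n(KOH), y = n(KCl).
Titrant: 1x = 8.151 × 10^-3;  mass: 56.11x + 74.55y = 0.6683
Solving, x = 8.151 × 10^-3 mol, y = 2.830 × 10^-3 mol
mass of KOH = 8.151 × 10^-3 × 56.11 = 0.4573 g

0.4573 g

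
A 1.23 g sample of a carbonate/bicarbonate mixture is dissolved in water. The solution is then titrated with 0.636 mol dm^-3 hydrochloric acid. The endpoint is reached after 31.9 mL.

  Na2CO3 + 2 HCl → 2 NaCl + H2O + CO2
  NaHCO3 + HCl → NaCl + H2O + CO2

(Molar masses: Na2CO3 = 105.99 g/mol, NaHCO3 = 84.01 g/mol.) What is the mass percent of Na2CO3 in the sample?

n(HCl) = 0.0319 × 0.636 = 0.0203 mol
Let x = n(Na2CO3), y = n(NaHCO3).
Titrant: 2x + 1y = 0.0203;  mass: 105.99x + 84.01y = 1.23
Solving, x = 7.65 × 10^-3 mol, y = 4.99 × 10^-3 mol
mass of Na2CO3 = 7.65 × 10^-3 × 105.99 = 0.811 g
% Na2CO3 = 0.811 / 1.23 × 100 = 65.9 %

65.9 %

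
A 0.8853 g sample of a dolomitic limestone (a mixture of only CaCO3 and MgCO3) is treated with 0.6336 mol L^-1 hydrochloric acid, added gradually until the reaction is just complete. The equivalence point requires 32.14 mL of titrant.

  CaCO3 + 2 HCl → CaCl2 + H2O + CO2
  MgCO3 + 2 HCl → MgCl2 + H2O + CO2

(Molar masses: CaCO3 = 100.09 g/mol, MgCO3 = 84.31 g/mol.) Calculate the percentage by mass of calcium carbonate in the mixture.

n(HCl) = 0.03214 × 0.6336 = 0.02036 mol
Let x = n(CaCO3), y = n(MgCO3).
Titrant: 2x + 2y = 0.02036;  mass: 100.09x + 84.31y = 0.8853
Solving, x = 1.702 × 10^-3 mol, y = 8.480 × 10^-3 mol
mass of CaCO3 = 1.702 × 10^-3 × 100.09 = 0.1704 g
% CaCO3 = 0.1704 / 0.8853 × 100 = 19.24 %

19.24 %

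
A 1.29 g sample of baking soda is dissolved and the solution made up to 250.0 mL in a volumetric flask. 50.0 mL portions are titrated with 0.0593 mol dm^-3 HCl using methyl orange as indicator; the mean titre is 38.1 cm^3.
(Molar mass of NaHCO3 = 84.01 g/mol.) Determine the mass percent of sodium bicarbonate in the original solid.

73.6 %

NaHCO3 + HCl → NaCl + H2O + CO2
n(HCl) per titration = 0.0381 × 0.0593 = 2.26 × 10^-3 mol
n(NaHCO3) in each aliquot = 2.26 × 10^-3 mol (1:1 ratio)
n(NaHCO3) in the whole flask = 2.26 × 10^-3 × 250.0/50.0 = 0.0113 mol
mass of NaHCO3 = 0.0113 × 84.01 = 0.949 g
% NaHCO3 = 0.949 / 1.29 × 100 = 73.6 %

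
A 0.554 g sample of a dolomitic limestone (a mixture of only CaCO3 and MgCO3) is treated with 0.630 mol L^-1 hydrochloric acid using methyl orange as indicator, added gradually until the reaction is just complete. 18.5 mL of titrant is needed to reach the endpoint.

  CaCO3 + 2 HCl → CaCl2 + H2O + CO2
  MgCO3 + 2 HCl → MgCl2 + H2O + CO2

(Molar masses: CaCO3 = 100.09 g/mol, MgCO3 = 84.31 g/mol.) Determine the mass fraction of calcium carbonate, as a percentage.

71.8 %

n(HCl) = 0.0185 × 0.630 = 0.0117 mol
Let x = n(CaCO3), y = n(MgCO3).
Titrant: 2x + 2y = 0.0117;  mass: 100.09x + 84.31y = 0.554
Solving, x = 3.97 × 10^-3 mol, y = 1.86 × 10^-3 mol
mass of CaCO3 = 3.97 × 10^-3 × 100.09 = 0.398 g
% CaCO3 = 0.398 / 0.554 × 100 = 71.8 %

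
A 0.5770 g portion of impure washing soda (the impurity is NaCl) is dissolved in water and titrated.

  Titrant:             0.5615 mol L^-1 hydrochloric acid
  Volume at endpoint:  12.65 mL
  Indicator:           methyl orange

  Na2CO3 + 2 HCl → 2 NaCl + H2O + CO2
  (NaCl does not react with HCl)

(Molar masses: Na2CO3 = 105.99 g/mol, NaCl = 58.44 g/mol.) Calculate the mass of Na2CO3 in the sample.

n(HCl) = 0.01265 × 0.5615 = 7.103 × 10^-3 mol
Let x = n(Na2CO3), y = n(NaCl).
Titrant: 2x = 7.103 × 10^-3;  mass: 105.99x + 58.44y = 0.5770
Solving, x = 3.551 × 10^-3 mol, y = 3.432 × 10^-3 mol
mass of Na2CO3 = 3.551 × 10^-3 × 105.99 = 0.3764 g

0.3764 g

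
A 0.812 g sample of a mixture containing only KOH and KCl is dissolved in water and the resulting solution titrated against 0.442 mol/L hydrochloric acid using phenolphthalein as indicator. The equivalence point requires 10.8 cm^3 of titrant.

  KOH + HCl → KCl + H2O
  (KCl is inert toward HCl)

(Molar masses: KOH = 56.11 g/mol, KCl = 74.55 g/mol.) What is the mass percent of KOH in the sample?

n(HCl) = 0.0108 × 0.442 = 4.77 × 10^-3 mol
Let x = n(KOH), y = n(KCl).
Titrant: 1x = 4.77 × 10^-3;  mass: 56.11x + 74.55y = 0.812
Solving, x = 4.77 × 10^-3 mol, y = 7.30 × 10^-3 mol
mass of KOH = 4.77 × 10^-3 × 56.11 = 0.268 g
% KOH = 0.268 / 0.812 × 100 = 33.0 %

33.0 %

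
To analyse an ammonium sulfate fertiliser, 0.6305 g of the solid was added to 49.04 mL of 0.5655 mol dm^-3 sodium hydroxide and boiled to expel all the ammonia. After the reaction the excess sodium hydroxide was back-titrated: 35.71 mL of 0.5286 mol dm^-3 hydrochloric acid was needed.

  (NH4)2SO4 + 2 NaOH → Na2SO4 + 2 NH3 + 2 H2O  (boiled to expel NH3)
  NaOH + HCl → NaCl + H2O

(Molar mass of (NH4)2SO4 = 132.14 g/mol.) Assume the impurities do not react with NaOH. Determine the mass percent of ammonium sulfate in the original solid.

n(NaOH) added = 0.04904 × 0.5655 = 0.02773 mol
n(HCl) used in back-titration = 0.03571 × 0.5286 = 0.01888 mol
n(NaOH) left over = 0.01888 mol (1:1 ratio)
n(NaOH) consumed by analyte = 0.02773 − 0.01888 = 8.856 × 10^-3 mol
From the 1:2 ratio, n((NH4)2SO4) = 1/2 × 8.856 × 10^-3 = 4.428 × 10^-3 mol
mass of (NH4)2SO4 = 4.428 × 10^-3 × 132.14 = 0.5851 g
% (NH4)2SO4 = 0.5851 / 0.6305 × 100 = 92.80 %

92.80 %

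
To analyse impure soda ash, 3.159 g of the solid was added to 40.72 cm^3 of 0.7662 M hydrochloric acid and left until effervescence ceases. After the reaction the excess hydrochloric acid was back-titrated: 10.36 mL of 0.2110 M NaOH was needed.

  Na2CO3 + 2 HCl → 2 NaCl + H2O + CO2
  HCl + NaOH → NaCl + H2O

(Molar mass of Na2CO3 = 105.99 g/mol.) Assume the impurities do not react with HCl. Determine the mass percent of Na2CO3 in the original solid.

n(HCl) added = 0.04072 × 0.7662 = 0.03120 mol
n(NaOH) used in back-titration = 0.01036 × 0.2110 = 2.186 × 10^-3 mol
n(HCl) left over = 2.186 × 10^-3 mol (1:1 ratio)
n(HCl) consumed by analyte = 0.03120 − 2.186 × 10^-3 = 0.02901 mol
From the 1:2 ratio, n(Na2CO3) = 1/2 × 0.02901 = 0.01451 mol
mass of Na2CO3 = 0.01451 × 105.99 = 1.538 g
% Na2CO3 = 1.538 / 3.159 × 100 = 48.67 %

48.67 %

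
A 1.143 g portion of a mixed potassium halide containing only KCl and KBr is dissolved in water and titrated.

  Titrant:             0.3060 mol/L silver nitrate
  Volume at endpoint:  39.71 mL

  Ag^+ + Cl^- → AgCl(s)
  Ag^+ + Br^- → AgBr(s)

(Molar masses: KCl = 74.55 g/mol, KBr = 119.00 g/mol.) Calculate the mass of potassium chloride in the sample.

n(AgNO3) = 0.03971 × 0.3060 = 0.01215 mol
Let x = n(KCl), y = n(KBr).
Titrant: 1x + 1y = 0.01215;  mass: 74.55x + 119.00y = 1.143
Solving, x = 6.817 × 10^-3 mol, y = 5.335 × 10^-3 mol
mass of KCl = 6.817 × 10^-3 × 74.55 = 0.5082 g

0.5082 g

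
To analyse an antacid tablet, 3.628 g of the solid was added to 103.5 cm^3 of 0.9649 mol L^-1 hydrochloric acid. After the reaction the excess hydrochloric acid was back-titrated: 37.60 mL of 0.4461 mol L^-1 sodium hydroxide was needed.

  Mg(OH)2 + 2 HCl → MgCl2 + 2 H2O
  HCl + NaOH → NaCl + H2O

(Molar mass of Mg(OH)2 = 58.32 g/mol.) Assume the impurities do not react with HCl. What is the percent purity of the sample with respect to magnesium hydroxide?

66.79 %

n(HCl) added = 0.1035 × 0.9649 = 0.09987 mol
n(NaOH) used in back-titration = 0.03760 × 0.4461 = 0.01677 mol
n(HCl) left over = 0.01677 mol (1:1 ratio)
n(HCl) consumed by analyte = 0.09987 − 0.01677 = 0.08309 mol
From the 1:2 ratio, n(Mg(OH)2) = 1/2 × 0.08309 = 0.04155 mol
mass of Mg(OH)2 = 0.04155 × 58.32 = 2.423 g
% Mg(OH)2 = 2.423 / 3.628 × 100 = 66.79 %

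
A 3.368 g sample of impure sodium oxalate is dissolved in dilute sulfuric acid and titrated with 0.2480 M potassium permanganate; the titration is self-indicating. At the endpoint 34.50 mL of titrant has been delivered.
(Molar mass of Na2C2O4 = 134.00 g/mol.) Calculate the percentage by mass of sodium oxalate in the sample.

2 MnO4^- + 5 C2O4^2- + 16 H^+ → 2 Mn^2+ + 10 CO2 + 8 H2O
n(KMnO4) = 0.03450 L × 0.2480 mol/L = 8.556 × 10^-3 mol
From the 5:2 ratio, n(Na2C2O4) = 5/2 × 8.556 × 10^-3 = 0.02139 mol
mass of Na2C2O4 = 0.02139 × 134.00 g/mol = 2.866 g
% Na2C2O4 = 2.866 / 3.368 × 100 = 85.10 %

85.10 %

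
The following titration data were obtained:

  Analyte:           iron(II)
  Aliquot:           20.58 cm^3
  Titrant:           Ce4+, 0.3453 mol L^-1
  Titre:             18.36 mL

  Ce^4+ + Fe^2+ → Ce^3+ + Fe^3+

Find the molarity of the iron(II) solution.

0.3081 mol/L

n(Ce4+) = 0.01836 L × 0.3453 mol/L = 6.340 × 10^-3 mol
n(Fe2+) = 6.340 × 10^-3 mol (1:1 mole ratio)
[Fe2+] = 6.340 × 10^-3 mol / 0.02058 L = 0.3081 mol/L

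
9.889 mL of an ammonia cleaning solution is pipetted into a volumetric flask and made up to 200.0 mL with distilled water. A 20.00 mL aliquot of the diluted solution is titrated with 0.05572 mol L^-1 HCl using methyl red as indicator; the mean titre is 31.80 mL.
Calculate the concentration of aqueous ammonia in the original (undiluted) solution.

NH3 + HCl → NH4Cl
n(HCl) = 0.03180 × 0.05572 = 1.772 × 10^-3 mol
n(NH3) in the aliquot = 1.772 × 10^-3 mol (1:1 ratio)
[NH3]_dilute = 1.772 × 10^-3 / 0.02000 = 0.08859 mol/L
Dilution factor = 200.0 / 9.889 = 20.22
[NH3]_stock = 0.08859 × 20.22 = 1.792 mol/L

1.792 mol/L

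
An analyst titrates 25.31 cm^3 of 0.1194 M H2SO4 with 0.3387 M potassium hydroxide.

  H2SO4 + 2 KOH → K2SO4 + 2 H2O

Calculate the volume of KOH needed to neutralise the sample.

n(H2SO4) = 0.02531 L × 0.1194 mol/L = 3.022 × 10^-3 mol
From the 2:1 stoichiometry, n(KOH) = 2/1 × 3.022 × 10^-3 = 6.044 × 10^-3 mol
V(KOH) = 6.044 × 10^-3 mol / 0.3387 mol/L = 0.01784 L = 17.84 mL

17.84 mL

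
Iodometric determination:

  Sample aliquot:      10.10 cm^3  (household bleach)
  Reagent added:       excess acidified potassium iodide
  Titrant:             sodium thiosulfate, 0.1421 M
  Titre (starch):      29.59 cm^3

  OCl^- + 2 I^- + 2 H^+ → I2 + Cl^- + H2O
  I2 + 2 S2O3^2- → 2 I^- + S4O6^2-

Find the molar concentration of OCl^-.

n(S2O3^2-) = 0.02959 × 0.1421 = 4.205 × 10^-3 mol
n(I2) = n(S2O3^2-)/2 = 2.102 × 10^-3 mol
n(OCl^-) in the aliquot = 2.102 × 10^-3 mol (1:1 ratio)
[OCl^-] = 2.102 × 10^-3 / 0.01010 = 0.2082 mol/L

0.2082 M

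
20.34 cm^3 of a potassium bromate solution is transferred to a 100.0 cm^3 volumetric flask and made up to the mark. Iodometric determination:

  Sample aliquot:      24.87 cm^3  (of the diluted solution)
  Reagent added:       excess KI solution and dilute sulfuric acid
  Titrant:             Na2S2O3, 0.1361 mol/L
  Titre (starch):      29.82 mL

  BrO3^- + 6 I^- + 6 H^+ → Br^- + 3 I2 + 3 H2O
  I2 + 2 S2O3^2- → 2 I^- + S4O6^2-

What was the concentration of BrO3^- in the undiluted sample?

n(S2O3^2-) = 0.02982 × 0.1361 = 4.059 × 10^-3 mol
n(I2) = n(S2O3^2-)/2 = 2.029 × 10^-3 mol
From the 1:3 ratio, n(BrO3^-) in the aliquot = 1/3 × 2.029 × 10^-3 = 6.764 × 10^-4 mol
[BrO3^-]_dilute = 6.764 × 10^-4 / 0.02487 = 0.02720 mol/L
[BrO3^-]_original = 0.02720 × 100.0/20.34 = 0.1337 mol/L

0.1337 mol/L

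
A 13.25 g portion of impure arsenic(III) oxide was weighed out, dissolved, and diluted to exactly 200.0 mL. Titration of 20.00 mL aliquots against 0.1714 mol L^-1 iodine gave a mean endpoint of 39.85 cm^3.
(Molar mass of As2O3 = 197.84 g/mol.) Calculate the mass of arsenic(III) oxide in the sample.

As2O3 + 2 I2 + 2 H2O → As2O5 + 4 HI
n(I2) per titration = 0.03985 × 0.1714 = 6.830 × 10^-3 mol
From the 1:2 ratio, n(As2O3) in each aliquot = 1/2 × 6.830 × 10^-3 = 3.415 × 10^-3 mol
n(As2O3) in the whole flask = 3.415 × 10^-3 × 200.0/20.00 = 0.03415 mol
mass of As2O3 = 0.03415 × 197.84 = 6.757 g

6.757 g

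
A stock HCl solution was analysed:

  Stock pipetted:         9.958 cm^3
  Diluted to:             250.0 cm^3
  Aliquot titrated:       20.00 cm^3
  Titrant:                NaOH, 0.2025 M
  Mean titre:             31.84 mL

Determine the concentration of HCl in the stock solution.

HCl + NaOH → NaCl + H2O
n(NaOH) = 0.03184 × 0.2025 = 6.448 × 10^-3 mol
n(HCl) in the aliquot = 6.448 × 10^-3 mol (1:1 ratio)
[HCl]_dilute = 6.448 × 10^-3 / 0.02000 = 0.3224 mol/L
Dilution factor = 250.0 / 9.958 = 25.11
[HCl]_stock = 0.3224 × 25.11 = 8.093 mol/L

8.093 M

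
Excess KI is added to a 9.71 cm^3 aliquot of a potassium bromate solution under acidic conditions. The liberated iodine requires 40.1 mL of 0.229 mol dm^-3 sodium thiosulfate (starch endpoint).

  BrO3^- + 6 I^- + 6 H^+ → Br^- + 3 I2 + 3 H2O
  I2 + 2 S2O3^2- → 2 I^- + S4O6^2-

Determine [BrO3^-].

n(S2O3^2-) = 0.0401 × 0.229 = 9.18 × 10^-3 mol
n(I2) = n(S2O3^2-)/2 = 4.59 × 10^-3 mol
From the 1:3 ratio, n(BrO3^-) in the aliquot = 1/3 × 4.59 × 10^-3 = 1.53 × 10^-3 mol
[BrO3^-] = 1.53 × 10^-3 / 0.00971 = 0.158 mol/L

0.158 mol/L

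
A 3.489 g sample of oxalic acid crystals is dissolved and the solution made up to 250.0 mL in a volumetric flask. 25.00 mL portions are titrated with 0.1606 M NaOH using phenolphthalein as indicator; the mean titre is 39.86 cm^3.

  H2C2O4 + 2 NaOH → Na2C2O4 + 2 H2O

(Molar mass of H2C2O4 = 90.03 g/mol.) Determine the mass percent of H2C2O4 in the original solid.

82.59 %

n(NaOH) per titration = 0.03986 × 0.1606 = 6.402 × 10^-3 mol
From the 1:2 ratio, n(H2C2O4) in each aliquot = 1/2 × 6.402 × 10^-3 = 3.201 × 10^-3 mol
n(H2C2O4) in the whole flask = 3.201 × 10^-3 × 250.0/25.00 = 0.03201 mol
mass of H2C2O4 = 0.03201 × 90.03 = 2.882 g
% H2C2O4 = 2.882 / 3.489 × 100 = 82.59 %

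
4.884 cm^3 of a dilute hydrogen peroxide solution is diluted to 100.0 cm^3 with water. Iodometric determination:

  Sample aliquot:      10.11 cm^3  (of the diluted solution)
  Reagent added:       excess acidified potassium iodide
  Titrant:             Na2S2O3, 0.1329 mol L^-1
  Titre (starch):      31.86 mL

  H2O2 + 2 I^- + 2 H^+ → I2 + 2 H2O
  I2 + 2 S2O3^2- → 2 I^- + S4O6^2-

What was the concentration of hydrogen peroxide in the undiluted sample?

4.288 mol/L

n(S2O3^2-) = 0.03186 × 0.1329 = 4.234 × 10^-3 mol
n(I2) = n(S2O3^2-)/2 = 2.117 × 10^-3 mol
n(H2O2) in the aliquot = 2.117 × 10^-3 mol (1:1 ratio)
[H2O2]_dilute = 2.117 × 10^-3 / 0.01011 = 0.2094 mol/L
[H2O2]_original = 0.2094 × 100.0/4.884 = 4.288 mol/L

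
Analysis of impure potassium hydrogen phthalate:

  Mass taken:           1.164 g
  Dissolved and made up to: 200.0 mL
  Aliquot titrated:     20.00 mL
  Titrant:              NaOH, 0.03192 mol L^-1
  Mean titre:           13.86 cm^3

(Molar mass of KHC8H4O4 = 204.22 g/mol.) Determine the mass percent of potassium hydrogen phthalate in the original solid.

77.62 %

KHC8H4O4 + NaOH → KNaC8H4O4 + H2O
n(NaOH) per titration = 0.01386 × 0.03192 = 4.424 × 10^-4 mol
n(KHC8H4O4) in each aliquot = 4.424 × 10^-4 mol (1:1 ratio)
n(KHC8H4O4) in the whole flask = 4.424 × 10^-4 × 200.0/20.00 = 4.424 × 10^-3 mol
mass of KHC8H4O4 = 4.424 × 10^-3 × 204.22 = 0.9035 g
% KHC8H4O4 = 0.9035 / 1.164 × 100 = 77.62 %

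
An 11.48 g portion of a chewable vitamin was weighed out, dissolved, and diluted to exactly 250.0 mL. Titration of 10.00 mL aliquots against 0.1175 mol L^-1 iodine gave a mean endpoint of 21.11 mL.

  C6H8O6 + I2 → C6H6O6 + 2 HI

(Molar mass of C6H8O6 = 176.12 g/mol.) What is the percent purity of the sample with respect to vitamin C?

n(I2) per titration = 0.02111 × 0.1175 = 2.480 × 10^-3 mol
n(C6H8O6) in each aliquot = 2.480 × 10^-3 mol (1:1 ratio)
n(C6H8O6) in the whole flask = 2.480 × 10^-3 × 250.0/10.00 = 0.06201 mol
mass of C6H8O6 = 0.06201 × 176.12 = 10.92 g
% C6H8O6 = 10.92 / 11.48 × 100 = 95.13 %

95.13 %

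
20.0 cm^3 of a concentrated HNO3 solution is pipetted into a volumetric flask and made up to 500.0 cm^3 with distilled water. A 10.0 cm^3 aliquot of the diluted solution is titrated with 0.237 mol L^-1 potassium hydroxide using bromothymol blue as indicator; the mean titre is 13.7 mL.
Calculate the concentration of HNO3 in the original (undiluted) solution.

8.12 mol/L

HNO3 + KOH → KNO3 + H2O
n(KOH) = 0.0137 × 0.237 = 3.25 × 10^-3 mol
n(HNO3) in the aliquot = 3.25 × 10^-3 mol (1:1 ratio)
[HNO3]_dilute = 3.25 × 10^-3 / 0.0100 = 0.325 mol/L
Dilution factor = 500.0 / 20.0 = 25.00
[HNO3]_stock = 0.325 × 25.00 = 8.12 mol/L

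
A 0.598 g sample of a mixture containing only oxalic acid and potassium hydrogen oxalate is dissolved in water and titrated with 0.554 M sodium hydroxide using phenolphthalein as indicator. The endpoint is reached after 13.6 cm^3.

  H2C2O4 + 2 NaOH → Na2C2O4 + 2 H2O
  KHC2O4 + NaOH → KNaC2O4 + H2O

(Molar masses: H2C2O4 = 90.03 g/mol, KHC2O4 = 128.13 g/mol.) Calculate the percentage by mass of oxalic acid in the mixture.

33.3 %

n(NaOH) = 0.0136 × 0.554 = 7.53 × 10^-3 mol
Let x = n(H2C2O4), y = n(KHC2O4).
Titrant: 2x + 1y = 7.53 × 10^-3;  mass: 90.03x + 128.13y = 0.598
Solving, x = 2.21 × 10^-3 mol, y = 3.11 × 10^-3 mol
mass of H2C2O4 = 2.21 × 10^-3 × 90.03 = 0.199 g
% H2C2O4 = 0.199 / 0.598 × 100 = 33.3 %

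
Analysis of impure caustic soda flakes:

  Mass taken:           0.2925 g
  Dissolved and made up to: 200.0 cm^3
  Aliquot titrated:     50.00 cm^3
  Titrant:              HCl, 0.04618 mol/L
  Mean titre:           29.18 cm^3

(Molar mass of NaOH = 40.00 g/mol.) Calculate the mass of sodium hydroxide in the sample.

0.2156 g

NaOH + HCl → NaCl + H2O
n(HCl) per titration = 0.02918 × 0.04618 = 1.348 × 10^-3 mol
n(NaOH) in each aliquot = 1.348 × 10^-3 mol (1:1 ratio)
n(NaOH) in the whole flask = 1.348 × 10^-3 × 200.0/50.00 = 5.390 × 10^-3 mol
mass of NaOH = 5.390 × 10^-3 × 40.00 = 0.2156 g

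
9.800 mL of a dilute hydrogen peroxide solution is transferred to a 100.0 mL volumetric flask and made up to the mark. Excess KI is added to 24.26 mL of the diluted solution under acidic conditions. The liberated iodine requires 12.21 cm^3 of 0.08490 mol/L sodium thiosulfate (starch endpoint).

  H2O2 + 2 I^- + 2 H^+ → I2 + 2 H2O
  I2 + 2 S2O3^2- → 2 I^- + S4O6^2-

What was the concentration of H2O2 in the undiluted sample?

0.2180 mol/L

n(S2O3^2-) = 0.01221 × 0.08490 = 1.037 × 10^-3 mol
n(I2) = n(S2O3^2-)/2 = 5.183 × 10^-4 mol
n(H2O2) in the aliquot = 5.183 × 10^-4 mol (1:1 ratio)
[H2O2]_dilute = 5.183 × 10^-4 / 0.02426 = 0.02136 mol/L
[H2O2]_original = 0.02136 × 100.0/9.800 = 0.2180 mol/L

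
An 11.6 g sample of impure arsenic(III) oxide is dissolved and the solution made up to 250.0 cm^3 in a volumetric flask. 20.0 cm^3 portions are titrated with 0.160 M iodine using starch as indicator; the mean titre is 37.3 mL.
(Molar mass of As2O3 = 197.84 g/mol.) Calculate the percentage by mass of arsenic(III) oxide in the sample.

63.6 %

As2O3 + 2 I2 + 2 H2O → As2O5 + 4 HI
n(I2) per titration = 0.0373 × 0.160 = 5.97 × 10^-3 mol
From the 1:2 ratio, n(As2O3) in each aliquot = 1/2 × 5.97 × 10^-3 = 2.98 × 10^-3 mol
n(As2O3) in the whole flask = 2.98 × 10^-3 × 250.0/20.0 = 0.0373 mol
mass of As2O3 = 0.0373 × 197.84 = 7.38 g
% As2O3 = 7.38 / 11.6 × 100 = 63.6 %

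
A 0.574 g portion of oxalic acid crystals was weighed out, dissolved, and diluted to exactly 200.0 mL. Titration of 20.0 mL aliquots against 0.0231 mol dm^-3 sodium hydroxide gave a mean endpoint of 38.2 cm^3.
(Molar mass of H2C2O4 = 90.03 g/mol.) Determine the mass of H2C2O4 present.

H2C2O4 + 2 NaOH → Na2C2O4 + 2 H2O
n(NaOH) per titration = 0.0382 × 0.0231 = 8.82 × 10^-4 mol
From the 1:2 ratio, n(H2C2O4) in each aliquot = 1/2 × 8.82 × 10^-4 = 4.41 × 10^-4 mol
n(H2C2O4) in the whole flask = 4.41 × 10^-4 × 200.0/20.0 = 4.41 × 10^-3 mol
mass of H2C2O4 = 4.41 × 10^-3 × 90.03 = 0.397 g

0.397 g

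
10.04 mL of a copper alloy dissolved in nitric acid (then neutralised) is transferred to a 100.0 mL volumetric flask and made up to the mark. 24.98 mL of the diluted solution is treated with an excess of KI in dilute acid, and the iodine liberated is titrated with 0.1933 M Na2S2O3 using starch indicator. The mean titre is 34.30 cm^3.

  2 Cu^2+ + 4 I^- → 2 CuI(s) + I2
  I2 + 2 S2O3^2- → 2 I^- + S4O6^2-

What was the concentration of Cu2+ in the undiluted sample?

n(S2O3^2-) = 0.03430 × 0.1933 = 6.630 × 10^-3 mol
n(I2) = n(S2O3^2-)/2 = 3.315 × 10^-3 mol
From the 2:1 ratio, n(Cu2+) in the aliquot = 2/1 × 3.315 × 10^-3 = 6.630 × 10^-3 mol
[Cu2+]_dilute = 6.630 × 10^-3 / 0.02498 = 0.2654 mol/L
[Cu2+]_original = 0.2654 × 100.0/10.04 = 2.644 mol/L

2.644 M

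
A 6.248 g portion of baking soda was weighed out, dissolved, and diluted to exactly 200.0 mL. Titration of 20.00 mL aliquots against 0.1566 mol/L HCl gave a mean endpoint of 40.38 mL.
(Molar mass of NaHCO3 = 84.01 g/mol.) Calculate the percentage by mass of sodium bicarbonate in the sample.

NaHCO3 + HCl → NaCl + H2O + CO2
n(HCl) per titration = 0.04038 × 0.1566 = 6.324 × 10^-3 mol
n(NaHCO3) in each aliquot = 6.324 × 10^-3 mol (1:1 ratio)
n(NaHCO3) in the whole flask = 6.324 × 10^-3 × 200.0/20.00 = 0.06324 mol
mass of NaHCO3 = 0.06324 × 84.01 = 5.312 g
% NaHCO3 = 5.312 / 6.248 × 100 = 85.03 %

85.03 %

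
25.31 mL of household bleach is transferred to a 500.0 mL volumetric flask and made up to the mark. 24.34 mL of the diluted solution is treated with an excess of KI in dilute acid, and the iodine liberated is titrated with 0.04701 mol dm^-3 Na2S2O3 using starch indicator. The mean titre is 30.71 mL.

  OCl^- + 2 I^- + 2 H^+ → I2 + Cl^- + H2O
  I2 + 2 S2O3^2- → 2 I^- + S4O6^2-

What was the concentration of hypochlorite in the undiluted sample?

n(S2O3^2-) = 0.03071 × 0.04701 = 1.444 × 10^-3 mol
n(I2) = n(S2O3^2-)/2 = 7.218 × 10^-4 mol
n(OCl^-) in the aliquot = 7.218 × 10^-4 mol (1:1 ratio)
[OCl^-]_dilute = 7.218 × 10^-4 / 0.02434 = 0.02966 mol/L
[OCl^-]_original = 0.02966 × 500.0/25.31 = 0.5859 mol/L

0.5859 mol/L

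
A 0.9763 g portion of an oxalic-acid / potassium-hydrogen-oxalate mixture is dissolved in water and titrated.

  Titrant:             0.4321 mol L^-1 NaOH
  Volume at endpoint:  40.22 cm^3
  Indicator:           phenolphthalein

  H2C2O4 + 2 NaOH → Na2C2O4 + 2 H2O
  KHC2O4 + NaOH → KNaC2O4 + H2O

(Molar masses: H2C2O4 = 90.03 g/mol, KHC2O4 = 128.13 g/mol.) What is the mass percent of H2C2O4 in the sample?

69.37 %

n(NaOH) = 0.04022 × 0.4321 = 0.01738 mol
Let x = n(H2C2O4), y = n(KHC2O4).
Titrant: 2x + 1y = 0.01738;  mass: 90.03x + 128.13y = 0.9763
Solving, x = 7.523 × 10^-3 mol, y = 2.334 × 10^-3 mol
mass of H2C2O4 = 7.523 × 10^-3 × 90.03 = 0.6773 g
% H2C2O4 = 0.6773 / 0.9763 × 100 = 69.37 %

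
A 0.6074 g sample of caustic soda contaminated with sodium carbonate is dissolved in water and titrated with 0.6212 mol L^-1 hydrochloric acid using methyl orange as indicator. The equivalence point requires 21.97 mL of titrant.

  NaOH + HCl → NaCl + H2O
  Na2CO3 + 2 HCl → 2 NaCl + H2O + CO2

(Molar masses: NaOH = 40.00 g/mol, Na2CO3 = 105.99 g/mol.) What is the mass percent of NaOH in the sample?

n(HCl) = 0.02197 × 0.6212 = 0.01365 mol
Let x = n(NaOH), y = n(Na2CO3).
Titrant: 1x + 2y = 0.01365;  mass: 40.00x + 105.99y = 0.6074
Solving, x = 8.916 × 10^-3 mol, y = 2.366 × 10^-3 mol
mass of NaOH = 8.916 × 10^-3 × 40.00 = 0.3566 g
% NaOH = 0.3566 / 0.6074 × 100 = 58.72 %

58.72 %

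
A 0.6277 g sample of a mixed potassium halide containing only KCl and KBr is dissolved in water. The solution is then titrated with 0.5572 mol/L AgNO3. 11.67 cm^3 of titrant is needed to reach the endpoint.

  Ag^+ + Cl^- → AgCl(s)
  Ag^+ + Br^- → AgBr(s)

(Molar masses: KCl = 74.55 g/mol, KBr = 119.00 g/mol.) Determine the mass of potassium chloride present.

n(AgNO3) = 0.01167 × 0.5572 = 6.503 × 10^-3 mol
Let x = n(KCl), y = n(KBr).
Titrant: 1x + 1y = 6.503 × 10^-3;  mass: 74.55x + 119.00y = 0.6277
Solving, x = 3.287 × 10^-3 mol, y = 3.216 × 10^-3 mol
mass of KCl = 3.287 × 10^-3 × 74.55 = 0.2450 g

0.2450 g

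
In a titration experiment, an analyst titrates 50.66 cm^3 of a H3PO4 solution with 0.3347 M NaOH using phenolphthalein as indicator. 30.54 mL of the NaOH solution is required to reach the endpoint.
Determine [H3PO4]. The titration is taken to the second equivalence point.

H3PO4 + 2 NaOH → Na2HPO4 + 2 H2O
n(NaOH) = 0.03054 L × 0.3347 mol/L = 0.01022 mol
From the 1:2 mole ratio, n(H3PO4) = 1/2 × 0.01022 = 5.111 × 10^-3 mol
[H3PO4] = 5.111 × 10^-3 mol / 0.05066 L = 0.1009 mol/L

0.1009 M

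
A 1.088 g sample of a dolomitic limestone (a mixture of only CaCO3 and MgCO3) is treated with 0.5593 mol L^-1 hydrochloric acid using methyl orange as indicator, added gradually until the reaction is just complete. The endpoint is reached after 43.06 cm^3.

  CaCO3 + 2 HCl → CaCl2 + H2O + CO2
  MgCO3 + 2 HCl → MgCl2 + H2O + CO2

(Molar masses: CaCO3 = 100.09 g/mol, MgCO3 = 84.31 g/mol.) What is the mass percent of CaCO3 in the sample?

n(HCl) = 0.04306 × 0.5593 = 0.02408 mol
Let x = n(CaCO3), y = n(MgCO3).
Titrant: 2x + 2y = 0.02408;  mass: 100.09x + 84.31y = 1.088
Solving, x = 4.611 × 10^-3 mol, y = 7.431 × 10^-3 mol
mass of CaCO3 = 4.611 × 10^-3 × 100.09 = 0.4615 g
% CaCO3 = 0.4615 / 1.088 × 100 = 42.42 %

42.42 %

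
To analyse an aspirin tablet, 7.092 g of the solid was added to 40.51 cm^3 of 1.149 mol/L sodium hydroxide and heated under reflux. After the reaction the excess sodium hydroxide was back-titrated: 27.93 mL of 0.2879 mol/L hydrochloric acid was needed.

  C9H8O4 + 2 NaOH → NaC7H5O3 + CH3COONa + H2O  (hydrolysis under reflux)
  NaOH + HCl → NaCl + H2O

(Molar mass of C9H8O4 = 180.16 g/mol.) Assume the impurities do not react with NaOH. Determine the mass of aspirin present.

3.469 g

n(NaOH) added = 0.04051 × 1.149 = 0.04655 mol
n(HCl) used in back-titration = 0.02793 × 0.2879 = 8.041 × 10^-3 mol
n(NaOH) left over = 8.041 × 10^-3 mol (1:1 ratio)
n(NaOH) consumed by analyte = 0.04655 − 8.041 × 10^-3 = 0.03850 mol
From the 1:2 ratio, n(C9H8O4) = 1/2 × 0.03850 = 0.01925 mol
mass of C9H8O4 = 0.01925 × 180.16 = 3.469 g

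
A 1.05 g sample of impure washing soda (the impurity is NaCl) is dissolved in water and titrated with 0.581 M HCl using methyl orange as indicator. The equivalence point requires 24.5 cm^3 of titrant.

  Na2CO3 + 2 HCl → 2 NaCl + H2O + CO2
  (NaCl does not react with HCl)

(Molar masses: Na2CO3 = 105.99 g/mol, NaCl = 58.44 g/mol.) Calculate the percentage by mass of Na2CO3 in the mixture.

71.8 %

n(HCl) = 0.0245 × 0.581 = 0.0142 mol
Let x = n(Na2CO3), y = n(NaCl).
Titrant: 2x = 0.0142;  mass: 105.99x + 58.44y = 1.05
Solving, x = 7.12 × 10^-3 mol, y = 5.06 × 10^-3 mol
mass of Na2CO3 = 7.12 × 10^-3 × 105.99 = 0.754 g
% Na2CO3 = 0.754 / 1.05 × 100 = 71.8 %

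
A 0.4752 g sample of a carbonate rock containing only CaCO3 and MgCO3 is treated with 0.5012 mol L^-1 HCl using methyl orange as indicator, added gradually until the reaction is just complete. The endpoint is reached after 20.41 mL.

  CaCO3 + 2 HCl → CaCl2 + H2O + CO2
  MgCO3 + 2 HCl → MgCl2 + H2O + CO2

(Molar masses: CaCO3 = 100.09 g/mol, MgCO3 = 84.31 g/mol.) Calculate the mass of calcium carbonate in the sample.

n(HCl) = 0.02041 × 0.5012 = 0.01023 mol
Let x = n(CaCO3), y = n(MgCO3).
Titrant: 2x + 2y = 0.01023;  mass: 100.09x + 84.31y = 0.4752
Solving, x = 2.787 × 10^-3 mol, y = 2.328 × 10^-3 mol
mass of CaCO3 = 2.787 × 10^-3 × 100.09 = 0.2789 g

0.2789 g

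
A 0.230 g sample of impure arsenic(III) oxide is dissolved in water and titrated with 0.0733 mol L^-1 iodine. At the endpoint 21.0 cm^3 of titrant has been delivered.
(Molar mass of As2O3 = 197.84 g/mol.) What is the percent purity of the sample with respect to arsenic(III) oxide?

As2O3 + 2 I2 + 2 H2O → As2O5 + 4 HI
n(I2) = 0.0210 L × 0.0733 mol/L = 1.54 × 10^-3 mol
From the 1:2 ratio, n(As2O3) = 1/2 × 1.54 × 10^-3 = 7.70 × 10^-4 mol
mass of As2O3 = 7.70 × 10^-4 × 197.84 g/mol = 0.152 g
% As2O3 = 0.152 / 0.230 × 100 = 66.2 %

66.2 %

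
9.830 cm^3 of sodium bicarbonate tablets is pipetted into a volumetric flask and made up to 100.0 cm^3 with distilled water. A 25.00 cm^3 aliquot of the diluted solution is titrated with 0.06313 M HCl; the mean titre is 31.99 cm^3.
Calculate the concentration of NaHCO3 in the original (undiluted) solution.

NaHCO3 + HCl → NaCl + H2O + CO2
n(HCl) = 0.03199 × 0.06313 = 2.020 × 10^-3 mol
n(NaHCO3) in the aliquot = 2.020 × 10^-3 mol (1:1 ratio)
[NaHCO3]_dilute = 2.020 × 10^-3 / 0.02500 = 0.08078 mol/L
Dilution factor = 100.0 / 9.830 = 10.17
[NaHCO3]_stock = 0.08078 × 10.17 = 0.8218 mol/L

0.8218 M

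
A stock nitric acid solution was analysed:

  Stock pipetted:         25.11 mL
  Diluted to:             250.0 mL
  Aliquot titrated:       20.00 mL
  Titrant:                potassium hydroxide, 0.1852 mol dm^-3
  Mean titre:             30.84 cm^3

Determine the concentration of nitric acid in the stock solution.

2.843 mol/L

HNO3 + KOH → KNO3 + H2O
n(KOH) = 0.03084 × 0.1852 = 5.712 × 10^-3 mol
n(HNO3) in the aliquot = 5.712 × 10^-3 mol (1:1 ratio)
[HNO3]_dilute = 5.712 × 10^-3 / 0.02000 = 0.2856 mol/L
Dilution factor = 250.0 / 25.11 = 9.956
[HNO3]_stock = 0.2856 × 9.956 = 2.843 mol/L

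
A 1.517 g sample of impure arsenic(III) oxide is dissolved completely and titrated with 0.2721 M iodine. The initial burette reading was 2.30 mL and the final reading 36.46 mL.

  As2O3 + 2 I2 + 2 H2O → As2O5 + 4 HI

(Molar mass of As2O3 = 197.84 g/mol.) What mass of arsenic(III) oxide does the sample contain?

0.9195 g

n(I2) = 0.03416 L × 0.2721 mol/L = 9.295 × 10^-3 mol
From the 1:2 ratio, n(As2O3) = 1/2 × 9.295 × 10^-3 = 4.647 × 10^-3 mol
mass of As2O3 = 4.647 × 10^-3 × 197.84 g/mol = 0.9195 g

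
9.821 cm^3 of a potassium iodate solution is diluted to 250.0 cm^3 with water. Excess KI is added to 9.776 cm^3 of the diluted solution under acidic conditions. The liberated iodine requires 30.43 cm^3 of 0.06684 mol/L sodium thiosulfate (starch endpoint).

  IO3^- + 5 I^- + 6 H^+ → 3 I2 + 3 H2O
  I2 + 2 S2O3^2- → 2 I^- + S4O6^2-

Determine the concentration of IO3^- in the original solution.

n(S2O3^2-) = 0.03043 × 0.06684 = 2.034 × 10^-3 mol
n(I2) = n(S2O3^2-)/2 = 1.017 × 10^-3 mol
From the 1:3 ratio, n(IO3^-) in the aliquot = 1/3 × 1.017 × 10^-3 = 3.390 × 10^-4 mol
[IO3^-]_dilute = 3.390 × 10^-4 / 0.009776 = 0.03468 mol/L
[IO3^-]_original = 0.03468 × 250.0/9.821 = 0.8827 mol/L

0.8827 mol/L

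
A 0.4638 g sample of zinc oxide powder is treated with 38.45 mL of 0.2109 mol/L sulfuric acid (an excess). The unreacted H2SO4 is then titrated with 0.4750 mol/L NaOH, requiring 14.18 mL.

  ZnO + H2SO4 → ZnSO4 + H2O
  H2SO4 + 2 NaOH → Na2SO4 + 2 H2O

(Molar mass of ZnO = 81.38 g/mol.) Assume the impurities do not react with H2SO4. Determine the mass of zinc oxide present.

0.3859 g

n(H2SO4) added = 0.03845 × 0.2109 = 8.109 × 10^-3 mol
n(NaOH) used in back-titration = 0.01418 × 0.4750 = 6.735 × 10^-3 mol
From the 1:2 ratio, n(H2SO4) left over = 1/2 × 6.735 × 10^-3 = 3.368 × 10^-3 mol
n(H2SO4) consumed by analyte = 8.109 × 10^-3 − 3.368 × 10^-3 = 4.741 × 10^-3 mol
n(ZnO) = 4.741 × 10^-3 mol (1:1 ratio)
mass of ZnO = 4.741 × 10^-3 × 81.38 = 0.3859 g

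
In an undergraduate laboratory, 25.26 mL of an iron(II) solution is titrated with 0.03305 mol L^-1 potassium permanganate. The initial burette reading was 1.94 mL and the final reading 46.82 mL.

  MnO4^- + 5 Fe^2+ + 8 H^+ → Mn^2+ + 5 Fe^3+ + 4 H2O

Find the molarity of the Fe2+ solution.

0.2936 mol/L

n(KMnO4) = 0.04488 L × 0.03305 mol/L = 1.483 × 10^-3 mol
From the 5:1 mole ratio, n(Fe2+) = 5/1 × 1.483 × 10^-3 = 7.416 × 10^-3 mol
[Fe2+] = 7.416 × 10^-3 mol / 0.02526 L = 0.2936 mol/L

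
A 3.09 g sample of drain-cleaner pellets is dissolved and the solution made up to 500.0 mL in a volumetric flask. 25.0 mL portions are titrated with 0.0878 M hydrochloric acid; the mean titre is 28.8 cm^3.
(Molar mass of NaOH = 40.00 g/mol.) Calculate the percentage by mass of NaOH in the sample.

65.5 %

NaOH + HCl → NaCl + H2O
n(HCl) per titration = 0.0288 × 0.0878 = 2.53 × 10^-3 mol
n(NaOH) in each aliquot = 2.53 × 10^-3 mol (1:1 ratio)
n(NaOH) in the whole flask = 2.53 × 10^-3 × 500.0/25.0 = 0.0506 mol
mass of NaOH = 0.0506 × 40.00 = 2.02 g
% NaOH = 2.02 / 3.09 × 100 = 65.5 %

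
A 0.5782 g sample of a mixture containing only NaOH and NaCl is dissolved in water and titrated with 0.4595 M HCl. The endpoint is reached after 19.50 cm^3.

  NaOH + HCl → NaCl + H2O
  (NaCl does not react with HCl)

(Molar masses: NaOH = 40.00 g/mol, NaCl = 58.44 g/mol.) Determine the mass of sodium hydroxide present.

n(HCl) = 0.01950 × 0.4595 = 8.960 × 10^-3 mol
Let x = n(NaOH), y = n(NaCl).
Titrant: 1x = 8.960 × 10^-3;  mass: 40.00x + 58.44y = 0.5782
Solving, x = 8.960 × 10^-3 mol, y = 3.761 × 10^-3 mol
mass of NaOH = 8.960 × 10^-3 × 40.00 = 0.3584 g

0.3584 g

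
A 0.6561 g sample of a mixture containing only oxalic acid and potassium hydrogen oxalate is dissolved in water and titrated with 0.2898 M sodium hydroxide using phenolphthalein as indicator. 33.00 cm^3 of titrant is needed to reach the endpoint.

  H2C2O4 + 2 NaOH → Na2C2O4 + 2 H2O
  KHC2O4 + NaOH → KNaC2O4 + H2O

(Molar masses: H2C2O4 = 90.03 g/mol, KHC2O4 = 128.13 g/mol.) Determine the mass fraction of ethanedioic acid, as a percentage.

46.99 %

n(NaOH) = 0.03300 × 0.2898 = 9.563 × 10^-3 mol
Let x = n(H2C2O4), y = n(KHC2O4).
Titrant: 2x + 1y = 9.563 × 10^-3;  mass: 90.03x + 128.13y = 0.6561
Solving, x = 3.425 × 10^-3 mol, y = 2.714 × 10^-3 mol
mass of H2C2O4 = 3.425 × 10^-3 × 90.03 = 0.3083 g
% H2C2O4 = 0.3083 / 0.6561 × 100 = 46.99 %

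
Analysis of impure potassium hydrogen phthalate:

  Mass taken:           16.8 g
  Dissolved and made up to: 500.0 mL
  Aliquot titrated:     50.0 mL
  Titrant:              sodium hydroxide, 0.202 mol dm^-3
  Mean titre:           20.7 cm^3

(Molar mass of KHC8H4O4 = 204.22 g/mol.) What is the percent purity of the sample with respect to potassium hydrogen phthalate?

50.8 %

KHC8H4O4 + NaOH → KNaC8H4O4 + H2O
n(NaOH) per titration = 0.0207 × 0.202 = 4.18 × 10^-3 mol
n(KHC8H4O4) in each aliquot = 4.18 × 10^-3 mol (1:1 ratio)
n(KHC8H4O4) in the whole flask = 4.18 × 10^-3 × 500.0/50.0 = 0.0418 mol
mass of KHC8H4O4 = 0.0418 × 204.22 = 8.54 g
% KHC8H4O4 = 8.54 / 16.8 × 100 = 50.8 %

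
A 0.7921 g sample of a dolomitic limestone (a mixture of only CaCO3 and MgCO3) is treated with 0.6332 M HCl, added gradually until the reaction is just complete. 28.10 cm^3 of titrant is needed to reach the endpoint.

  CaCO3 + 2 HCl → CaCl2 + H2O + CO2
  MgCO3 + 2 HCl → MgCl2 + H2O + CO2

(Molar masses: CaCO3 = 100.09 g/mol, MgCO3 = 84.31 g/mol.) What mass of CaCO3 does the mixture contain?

0.2666 g

n(HCl) = 0.02810 × 0.6332 = 0.01779 mol
Let x = n(CaCO3), y = n(MgCO3).
Titrant: 2x + 2y = 0.01779;  mass: 100.09x + 84.31y = 0.7921
Solving, x = 2.664 × 10^-3 mol, y = 6.232 × 10^-3 mol
mass of CaCO3 = 2.664 × 10^-3 × 100.09 = 0.2666 g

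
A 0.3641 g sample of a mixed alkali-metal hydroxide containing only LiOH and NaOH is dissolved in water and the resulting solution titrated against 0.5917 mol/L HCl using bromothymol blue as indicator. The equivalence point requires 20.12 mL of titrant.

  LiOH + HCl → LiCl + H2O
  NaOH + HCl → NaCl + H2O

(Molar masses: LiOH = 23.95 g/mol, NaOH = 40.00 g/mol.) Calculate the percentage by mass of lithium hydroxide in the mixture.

n(HCl) = 0.02012 × 0.5917 = 0.01191 mol
Let x = n(LiOH), y = n(NaOH).
Titrant: 1x + 1y = 0.01191;  mass: 23.95x + 40.00y = 0.3641
Solving, x = 6.984 × 10^-3 mol, y = 4.921 × 10^-3 mol
mass of LiOH = 6.984 × 10^-3 × 23.95 = 0.1673 g
% LiOH = 0.1673 / 0.3641 × 100 = 45.94 %

45.94 %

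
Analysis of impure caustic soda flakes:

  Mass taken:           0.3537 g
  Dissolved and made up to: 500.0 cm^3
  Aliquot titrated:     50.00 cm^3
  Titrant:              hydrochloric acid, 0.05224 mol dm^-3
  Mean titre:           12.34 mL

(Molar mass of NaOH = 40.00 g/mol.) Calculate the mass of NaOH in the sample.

0.2579 g

NaOH + HCl → NaCl + H2O
n(HCl) per titration = 0.01234 × 0.05224 = 6.446 × 10^-4 mol
n(NaOH) in each aliquot = 6.446 × 10^-4 mol (1:1 ratio)
n(NaOH) in the whole flask = 6.446 × 10^-4 × 500.0/50.00 = 6.446 × 10^-3 mol
mass of NaOH = 6.446 × 10^-3 × 40.00 = 0.2579 g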